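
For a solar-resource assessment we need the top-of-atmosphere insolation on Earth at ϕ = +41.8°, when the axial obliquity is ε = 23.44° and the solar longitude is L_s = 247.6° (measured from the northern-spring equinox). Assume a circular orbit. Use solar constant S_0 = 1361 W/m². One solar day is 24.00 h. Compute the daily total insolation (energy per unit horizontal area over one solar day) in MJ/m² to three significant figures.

13.2 MJ/m²

Solar declination: sin δ = sin ε · sin L_s = sin 23.44° × sin 247.6° = -0.36777, so δ = -21.578°.
cos h₀ = −tan(+41.8°) tan(-21.578°) = 0.3536, h₀ = 1.2094 rad.
Bracket: h₀ sin ϕ sin δ + cos ϕ cos δ sin h₀ = 1.2094×0.66653×-0.36777 + 0.74548×0.92992×0.93539 = -0.296460 + 0.648447 = 0.351987.
Q̄ = (S_0/π) × [bracket] = (1361/π) × 0.351987 = 152.49 W/m².
Daily total = Q̄ × 24.00 h × 3600 s/h = 152.49 × 24.00 × 3600 / 10⁶ = 13.18 MJ/m².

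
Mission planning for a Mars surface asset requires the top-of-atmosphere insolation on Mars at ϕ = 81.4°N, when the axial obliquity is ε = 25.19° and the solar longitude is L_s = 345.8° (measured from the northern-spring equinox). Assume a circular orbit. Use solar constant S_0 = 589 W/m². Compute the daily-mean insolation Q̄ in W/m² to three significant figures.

Solar declination: sin δ = sin ε · sin L_s = sin 25.19° × sin 345.8° = -0.10441, so δ = -5.993°.
cos h₀ = −tan(+81.4°) tan(-5.993°) = 0.6942, h₀ = 0.8035 rad.
Bracket: h₀ sin ϕ sin δ + cos ϕ cos δ sin h₀ = 0.8035×0.98876×-0.10441 + 0.14954×0.99453×0.71982 = -0.082950 + 0.107053 = 0.024103.
Q̄ = (S_0/π) × [bracket] = (589/π) × 0.024103 = 4.519 W/m².

Q̄ ≈ 4.52 W/m²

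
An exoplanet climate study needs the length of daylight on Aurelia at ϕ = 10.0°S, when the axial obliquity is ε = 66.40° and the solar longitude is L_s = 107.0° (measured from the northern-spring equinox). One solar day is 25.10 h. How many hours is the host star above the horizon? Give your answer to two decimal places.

9.94 h

Solar declination: sin δ = sin ε · sin L_s = sin 66.40° × sin 107.0° = 0.87632, so δ = +61.202°.
cos h₀ = −tan ϕ · tan δ = −tan(-10.0°) × tan(+61.202°) = 0.3208, so h₀ = 1.2443 rad = 71.29°.
Daylight = 2h₀/(2π) × 25.10 h = (1.2443/π) × 25.10 = 9.94 h.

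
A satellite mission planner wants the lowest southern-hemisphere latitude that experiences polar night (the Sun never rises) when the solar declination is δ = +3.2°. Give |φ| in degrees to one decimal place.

|φ| = 86.8°

Polar night requires cos H₀ = −tan φ tan δ ≥ 1, i.e. tan φ tan δ ≤ −1.
The boundary is |tan φ| · |tan δ| = 1, so |φ| = 90° − |δ| = 90° − 3.2° = 86.8° in the southern hemisphere.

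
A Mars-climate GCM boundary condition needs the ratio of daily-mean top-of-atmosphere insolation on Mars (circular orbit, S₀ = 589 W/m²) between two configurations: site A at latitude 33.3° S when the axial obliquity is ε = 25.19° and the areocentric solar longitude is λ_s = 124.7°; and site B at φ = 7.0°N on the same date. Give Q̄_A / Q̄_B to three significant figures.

— Configuration A (φ=-33.3°):
sin δ = sin 25.19° × sin 124.7° = 0.34992, so δ = +20.483°.
cos H₀ = −tan(-33.3°) tan(+20.483°) = 0.2454, H₀ = 1.3229 rad.
Bracket: H₀ sin φ sin δ + cos φ cos δ sin H₀ = 1.3229×-0.54902×0.34992 + 0.83581×0.93678×0.96943 = -0.254146 + 0.759035 = 0.504889.
Q̄ = (S₀/π) × [bracket] = (589/π) × 0.504889 = 94.659 W/m².
— Configuration B (φ=+7.0°):
cos H₀ = −tan(+7.0°) tan(+20.483°) = -0.0459, H₀ = 1.6167 rad.
Bracket: H₀ sin φ sin δ + cos φ cos δ sin H₀ = 1.6167×0.12187×0.34992 + 0.99255×0.93678×0.99895 = 0.068944 + 0.928825 = 0.997769.
Q̄ = (S₀/π) × [bracket] = (589/π) × 0.997769 = 187.07 W/m².
Ratio Q̄_A / Q̄_B = 94.659 / 187.07 = 0.5060.

Q̄_A / Q̄_B ≈ 0.506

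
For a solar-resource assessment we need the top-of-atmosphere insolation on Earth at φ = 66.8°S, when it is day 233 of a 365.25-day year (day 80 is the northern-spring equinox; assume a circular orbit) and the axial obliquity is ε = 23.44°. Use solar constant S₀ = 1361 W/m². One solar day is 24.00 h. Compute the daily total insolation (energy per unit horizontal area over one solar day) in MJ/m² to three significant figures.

Solar longitude: λ_s = 360° × (233 − 80)/365.25 = 150.801°.
sin δ = sin 23.44° × sin 150.801° = 0.19406, so δ = +11.190°.
cos H₀ = −tan(-66.8°) tan(+11.190°) = 0.4616, H₀ = 1.0911 rad.
Bracket: H₀ sin φ sin δ + cos φ cos δ sin H₀ = 1.0911×-0.91914×0.19406 + 0.39394×0.98099×0.88711 = -0.194618 + 0.342825 = 0.148207.
Q̄ = (S₀/π) × [bracket] = (1361/π) × 0.148207 = 64.206 W/m².
Daily total = Q̄ × 24.00 h × 3600 s/h = 64.206 × 24.00 × 3600 / 10⁶ = 5.547 MJ/m².

5.55 MJ/m²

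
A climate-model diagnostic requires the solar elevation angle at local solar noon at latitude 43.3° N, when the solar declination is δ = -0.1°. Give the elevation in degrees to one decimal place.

At local noon the hour angle is zero, so the zenith angle equals |φ − δ| = |+43.3° − (-0.100°)| = 43.400°.
Elevation = 90° − 43.400° = 46.6°.

46.6°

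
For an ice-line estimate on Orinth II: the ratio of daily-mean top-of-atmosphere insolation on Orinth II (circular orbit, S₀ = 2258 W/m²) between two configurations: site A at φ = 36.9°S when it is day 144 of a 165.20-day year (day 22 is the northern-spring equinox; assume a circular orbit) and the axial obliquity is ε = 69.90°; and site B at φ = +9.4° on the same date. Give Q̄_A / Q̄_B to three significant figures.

Q̄_A / Q̄_B ≈ 12.6

— Configuration A (φ=-36.9°):
Solar longitude: λ_s = 360° × (144 − 22)/165.20 = 265.860°.
sin δ = sin 69.90° × sin 265.860° = -0.93664, so δ = -69.495°.
cos H₀ = −tan(-36.9°) tan(-69.495°) = -2.0077 ≤ −1 ⇒ polar day, H₀ = π.
Bracket: H₀ sin φ sin δ + cos φ cos δ sin H₀ = 3.1416×-0.60042×-0.93664 + 0.79968×0.35028×0.00000 = 1.766765 + 0.000000 = 1.766765.
Q̄ = (S₀/π) × [bracket] = (2258/π) × 1.766765 = 1269.9 W/m².
— Configuration B (φ=+9.4°):
cos H₀ = −tan(+9.4°) tan(-69.495°) = 0.4427, H₀ = 1.1122 rad.
Bracket: H₀ sin φ sin δ + cos φ cos δ sin H₀ = 1.1122×0.16333×-0.93664 + 0.98657×0.35028×0.89668 = -0.170146 + 0.309871 = 0.139725.
Q̄ = (S₀/π) × [bracket] = (2258/π) × 0.139725 = 100.43 W/m².
Ratio Q̄_A / Q̄_B = 1269.9 / 100.43 = 12.64.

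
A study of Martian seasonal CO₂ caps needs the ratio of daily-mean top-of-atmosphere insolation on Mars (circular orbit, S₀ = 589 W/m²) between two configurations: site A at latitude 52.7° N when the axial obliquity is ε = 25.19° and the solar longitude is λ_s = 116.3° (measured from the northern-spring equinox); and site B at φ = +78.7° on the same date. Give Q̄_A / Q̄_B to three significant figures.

Q̄_A / Q̄_B ≈ 0.954

— Configuration A (φ=+52.7°):
Solar declination: sin δ = sin ε · sin λ_s = sin 25.19° × sin 116.3° = 0.38156, so δ = +22.431°.
cos H₀ = −tan(+52.7°) tan(+22.431°) = -0.5419, H₀ = 2.1435 rad.
Bracket: H₀ sin φ sin δ + cos φ cos δ sin H₀ = 2.1435×0.79547×0.38156 + 0.60599×0.92434×0.84046 = 0.650594 + 0.470776 = 1.121370.
Q̄ = (S₀/π) × [bracket] = (589/π) × 1.121370 = 210.24 W/m².
— Configuration B (φ=+78.7°):
cos H₀ = −tan(+78.7°) tan(+22.431°) = -2.0658 ≤ −1 ⇒ polar day, H₀ = π.
Bracket: H₀ sin φ sin δ + cos φ cos δ sin H₀ = 3.1416×0.98061×0.38156 + 0.19595×0.92434×0.00000 = 1.175466 + 0.000000 = 1.175466.
Q̄ = (S₀/π) × [bracket] = (589/π) × 1.175466 = 220.38 W/m².
Ratio Q̄_A / Q̄_B = 210.24 / 220.38 = 0.9540.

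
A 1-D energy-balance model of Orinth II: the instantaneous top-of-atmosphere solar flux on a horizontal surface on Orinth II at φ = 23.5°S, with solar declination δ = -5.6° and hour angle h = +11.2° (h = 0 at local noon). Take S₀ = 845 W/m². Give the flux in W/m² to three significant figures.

cos θ_z = sin φ sin δ + cos φ cos δ cos h = 0.038911 + 0.895301 = 0.934212.
Flux = S₀ · cos θ_z = 845 × 0.934212 = 789.4 W/m².

789 W/m²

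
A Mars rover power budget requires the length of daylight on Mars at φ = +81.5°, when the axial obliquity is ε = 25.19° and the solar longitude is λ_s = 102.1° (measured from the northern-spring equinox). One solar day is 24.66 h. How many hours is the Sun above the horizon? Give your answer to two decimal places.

24.66 h

Solar declination: sin δ = sin ε · sin λ_s = sin 25.19° × sin 102.1° = 0.41617, so δ = +24.593°.
Sunrise equation: cos H₀ = −tan φ · tan δ = -3.0624 ≤ −1, so the Sun never sets (polar day) and H₀ = π.
Daylight = 2H₀/(2π) × 24.66 h = (3.1416/π) × 24.66 = 24.66 h.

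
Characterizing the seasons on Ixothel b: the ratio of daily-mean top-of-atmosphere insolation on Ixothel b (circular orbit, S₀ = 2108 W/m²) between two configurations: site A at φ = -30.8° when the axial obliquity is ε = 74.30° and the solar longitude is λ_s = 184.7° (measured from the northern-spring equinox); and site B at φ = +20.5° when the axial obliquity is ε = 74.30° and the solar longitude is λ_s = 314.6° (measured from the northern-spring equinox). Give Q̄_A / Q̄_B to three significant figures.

Q̄_A / Q̄_B ≈ 2.65

— Configuration A (φ=-30.8°):
Solar declination: sin δ = sin ε · sin λ_s = sin 74.30° × sin 184.7° = -0.07888, so δ = -4.524°.
cos H₀ = −tan(-30.8°) tan(-4.524°) = -0.0472, H₀ = 1.6180 rad.
Bracket: H₀ sin φ sin δ + cos φ cos δ sin H₀ = 1.6180×-0.51204×-0.07888 + 0.85896×0.99688×0.99889 = 0.065351 + 0.855330 = 0.920681.
Q̄ = (S₀/π) × [bracket] = (2108/π) × 0.920681 = 617.77 W/m².
— Configuration B (φ=+20.5°):
Solar declination: sin δ = sin ε · sin λ_s = sin 74.30° × sin 314.6° = -0.68546, so δ = -43.272°.
cos H₀ = −tan(+20.5°) tan(-43.272°) = 0.3520, H₀ = 1.2111 rad.
Bracket: H₀ sin φ sin δ + cos φ cos δ sin H₀ = 1.2111×0.35021×-0.68546 + 0.93667×0.72811×0.93601 = -0.290731 + 0.638358 = 0.347627.
Q̄ = (S₀/π) × [bracket] = (2108/π) × 0.347627 = 233.26 W/m².
Ratio Q̄_A / Q̄_B = 617.77 / 233.26 = 2.648.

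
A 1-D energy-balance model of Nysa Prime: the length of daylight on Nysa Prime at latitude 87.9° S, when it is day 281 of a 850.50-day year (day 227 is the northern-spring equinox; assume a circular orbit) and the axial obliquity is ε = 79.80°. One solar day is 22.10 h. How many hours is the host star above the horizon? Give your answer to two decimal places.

Solar longitude: L_s = 360° × (281 − 227)/850.50 = 22.857°.
sin δ = sin 79.80° × sin 22.857° = 0.38230, so δ = +22.476°.
cos h₀ = −tan ϕ · tan δ = 11.2828 ≥ 1, so the host star never rises (polar night) and h₀ = 0.
Daylight = 2h₀/(2π) × 22.10 h = (0.0000/π) × 22.10 = 0.00 h.

0.00 h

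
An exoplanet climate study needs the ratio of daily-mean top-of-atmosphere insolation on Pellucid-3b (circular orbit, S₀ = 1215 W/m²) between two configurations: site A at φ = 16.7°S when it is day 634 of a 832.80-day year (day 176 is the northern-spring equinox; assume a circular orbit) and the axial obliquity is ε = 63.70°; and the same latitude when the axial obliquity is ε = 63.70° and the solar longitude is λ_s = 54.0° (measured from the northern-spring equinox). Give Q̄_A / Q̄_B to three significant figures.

— Configuration A (φ=-16.7°):
Solar longitude: λ_s = 360° × (634 − 176)/832.80 = 197.983°.
sin δ = sin 63.70° × sin 197.983° = -0.27677, so δ = -16.068°.
cos H₀ = −tan(-16.7°) tan(-16.068°) = -0.0864, H₀ = 1.6573 rad.
Bracket: H₀ sin φ sin δ + cos φ cos δ sin H₀ = 1.6573×-0.28736×-0.27677 + 0.95782×0.96094×0.99626 = 0.131809 + 0.916965 = 1.048774.
Q̄ = (S₀/π) × [bracket] = (1215/π) × 1.048774 = 405.61 W/m².
— Configuration B (φ=-16.7°):
Solar declination: sin δ = sin ε · sin λ_s = sin 63.70° × sin 54.0° = 0.72527, so δ = +46.492°.
cos H₀ = −tan(-16.7°) tan(+46.492°) = 0.3161, H₀ = 1.2492 rad.
Bracket: H₀ sin φ sin δ + cos φ cos δ sin H₀ = 1.2492×-0.28736×0.72527 + 0.95782×0.68846×0.94874 = -0.260350 + 0.625619 = 0.365269.
Q̄ = (S₀/π) × [bracket] = (1215/π) × 0.365269 = 141.27 W/m².
Ratio Q̄_A / Q̄_B = 405.61 / 141.27 = 2.871.

Q̄_A / Q̄_B ≈ 2.87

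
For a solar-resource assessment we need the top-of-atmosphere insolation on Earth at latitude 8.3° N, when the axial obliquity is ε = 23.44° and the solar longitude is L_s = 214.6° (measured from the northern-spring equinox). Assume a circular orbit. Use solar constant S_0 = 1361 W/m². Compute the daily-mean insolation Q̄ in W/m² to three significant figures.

Solar declination: sin δ = sin ε · sin L_s = sin 23.44° × sin 214.6° = -0.22588, so δ = -13.055°.
cos h₀ = −tan(+8.3°) tan(-13.055°) = 0.0338, h₀ = 1.5370 rad.
Bracket: h₀ sin ϕ sin δ + cos ϕ cos δ sin h₀ = 1.5370×0.14436×-0.22588 + 0.98953×0.97415×0.99943 = -0.050119 + 0.963401 = 0.913282.
Q̄ = (S_0/π) × [bracket] = (1361/π) × 0.913282 = 395.7 W/m².

Q̄ ≈ 396 W/m²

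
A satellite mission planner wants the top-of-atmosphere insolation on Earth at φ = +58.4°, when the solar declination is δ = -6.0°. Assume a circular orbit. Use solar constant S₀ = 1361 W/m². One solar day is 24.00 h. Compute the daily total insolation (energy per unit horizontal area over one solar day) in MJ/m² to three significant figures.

14.6 MJ/m²

cos H₀ = −tan(+58.4°) tan(-6.000°) = 0.1708, H₀ = 1.3991 rad.
Bracket: H₀ sin φ sin δ + cos φ cos δ sin H₀ = 1.3991×0.85173×-0.10453 + 0.52399×0.99452×0.98530 = -0.124564 + 0.513458 = 0.388894.
Q̄ = (S₀/π) × [bracket] = (1361/π) × 0.388894 = 168.48 W/m².
Daily total = Q̄ × 24.00 h × 3600 s/h = 168.48 × 24.00 × 3600 / 10⁶ = 14.56 MJ/m².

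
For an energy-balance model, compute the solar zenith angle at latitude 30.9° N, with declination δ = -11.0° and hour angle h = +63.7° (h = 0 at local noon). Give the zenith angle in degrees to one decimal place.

θ_z = 74.0°

cos θ_z = sin ϕ sin δ + cos ϕ cos δ cos h = -0.097988 + 0.373199 = 0.275211.
θ_z = arccos(0.275211) = 74.0°.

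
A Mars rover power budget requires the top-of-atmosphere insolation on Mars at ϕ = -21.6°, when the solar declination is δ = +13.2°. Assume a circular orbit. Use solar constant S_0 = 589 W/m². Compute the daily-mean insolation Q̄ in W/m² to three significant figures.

Q̄ ≈ 146 W/m²

cos h₀ = −tan(-21.6°) tan(+13.200°) = 0.0929, h₀ = 1.4778 rad.
Bracket: h₀ sin ϕ sin δ + cos ϕ cos δ sin h₀ = 1.4778×-0.36812×0.22835 + 0.92978×0.97358×0.99568 = -0.124224 + 0.901305 = 0.777081.
Q̄ = (S_0/π) × [bracket] = (589/π) × 0.777081 = 145.7 W/m².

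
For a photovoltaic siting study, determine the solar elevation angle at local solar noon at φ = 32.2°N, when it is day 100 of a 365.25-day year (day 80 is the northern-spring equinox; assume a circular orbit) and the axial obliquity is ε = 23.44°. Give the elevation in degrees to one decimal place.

65.5°

Solar longitude: λ_s = 360° × (100 − 80)/365.25 = 19.713°.
sin δ = sin 23.44° × sin 19.713° = 0.13417, so δ = +7.711°.
At local noon the hour angle is zero, so the zenith angle equals |φ − δ| = |+32.2° − (+7.711°)| = 24.489°.
Elevation = 90° − 24.489° = 65.5°.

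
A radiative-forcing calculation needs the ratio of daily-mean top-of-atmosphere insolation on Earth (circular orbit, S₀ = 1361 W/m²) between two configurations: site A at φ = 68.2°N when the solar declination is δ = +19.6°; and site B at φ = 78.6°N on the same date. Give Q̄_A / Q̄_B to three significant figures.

Q̄_A / Q̄_B ≈ 0.959

— Configuration A (φ=+68.2°):
cos H₀ = −tan(+68.2°) tan(+19.600°) = -0.8903, H₀ = 2.6687 rad.
Bracket: H₀ sin φ sin δ + cos φ cos δ sin H₀ = 2.6687×0.92849×0.33545 + 0.37137×0.94206×0.45543 = 0.831199 + 0.159333 = 0.990532.
Q̄ = (S₀/π) × [bracket] = (1361/π) × 0.990532 = 429.12 W/m².
— Configuration B (φ=+78.6°):
cos H₀ = −tan(+78.6°) tan(+19.600°) = -1.7660 ≤ −1 ⇒ polar day, H₀ = π.
Bracket: H₀ sin φ sin δ + cos φ cos δ sin H₀ = 3.1416×0.98027×0.33545 + 0.19766×0.94206×0.00000 = 1.033057 + 0.000000 = 1.033057.
Q̄ = (S₀/π) × [bracket] = (1361/π) × 1.033057 = 447.54 W/m².
Ratio Q̄_A / Q̄_B = 429.12 / 447.54 = 0.9588.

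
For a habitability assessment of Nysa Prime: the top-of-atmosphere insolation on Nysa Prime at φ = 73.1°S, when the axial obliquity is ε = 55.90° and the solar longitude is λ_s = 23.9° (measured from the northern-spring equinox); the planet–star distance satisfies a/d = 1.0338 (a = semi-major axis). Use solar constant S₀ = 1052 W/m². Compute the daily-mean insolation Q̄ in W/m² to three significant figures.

Q̄ ≈ 0.00 W/m²

Solar declination: sin δ = sin ε · sin λ_s = sin 55.90° × sin 23.9° = 0.33548, so δ = +19.602°.
cos H₀ = −tan(-73.1°) tan(+19.602°) = 1.1721 ≥ 1 ⇒ polar night, H₀ = 0 and Q̄ = 0.
Inverse-square distance factor (a/d)² = 1.0338² = 1.068742.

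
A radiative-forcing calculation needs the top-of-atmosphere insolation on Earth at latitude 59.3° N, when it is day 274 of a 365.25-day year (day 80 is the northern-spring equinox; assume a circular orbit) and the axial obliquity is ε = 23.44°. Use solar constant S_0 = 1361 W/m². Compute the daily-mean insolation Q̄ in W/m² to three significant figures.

Q̄ ≈ 177 W/m²

Solar longitude: L_s = 360° × (274 − 80)/365.25 = 191.211°.
sin δ = sin 23.44° × sin 191.211° = -0.07734, so δ = -4.436°.
cos h₀ = −tan(+59.3°) tan(-4.436°) = 0.1307, h₀ = 1.4398 rad.
Bracket: h₀ sin ϕ sin δ + cos ϕ cos δ sin h₀ = 1.4398×0.85985×-0.07734 + 0.51054×0.99700×0.99143 = -0.095748 + 0.504646 = 0.408898.
Q̄ = (S_0/π) × [bracket] = (1361/π) × 0.408898 = 177.1 W/m².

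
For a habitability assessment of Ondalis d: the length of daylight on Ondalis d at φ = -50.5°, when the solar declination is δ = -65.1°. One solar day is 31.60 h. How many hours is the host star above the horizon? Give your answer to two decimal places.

31.60 h

Sunrise equation: cos H₀ = −tan φ · tan δ = -2.6134 ≤ −1, so the host star never sets (polar day) and H₀ = π.
Daylight = 2H₀/(2π) × 31.60 h = (3.1416/π) × 31.60 = 31.60 h.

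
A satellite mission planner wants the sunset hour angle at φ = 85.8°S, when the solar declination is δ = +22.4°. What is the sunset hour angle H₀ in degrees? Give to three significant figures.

cos H₀ = −tan φ · tan δ = 5.6127 ≥ 1, so the Sun never rises (polar night) and H₀ = 0.

H₀ = 0.00°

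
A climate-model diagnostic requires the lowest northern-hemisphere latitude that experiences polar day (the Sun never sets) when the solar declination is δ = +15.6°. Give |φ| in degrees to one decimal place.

Polar day requires cos H₀ = −tan φ tan δ ≤ −1, i.e. tan φ tan δ ≥ 1.
The boundary is |tan φ| · |tan δ| = 1, so |φ| = 90° − |δ| = 90° − 15.6° = 74.4° in the northern hemisphere.

|φ| = 74.4°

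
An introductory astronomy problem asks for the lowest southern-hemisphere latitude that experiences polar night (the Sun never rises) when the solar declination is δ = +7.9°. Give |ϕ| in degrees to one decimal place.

|ϕ| = 82.1°

Polar night requires cos h₀ = −tan ϕ tan δ ≥ 1, i.e. tan ϕ tan δ ≤ −1.
The boundary is |tan ϕ| · |tan δ| = 1, so |ϕ| = 90° − |δ| = 90° − 7.9° = 82.1° in the southern hemisphere.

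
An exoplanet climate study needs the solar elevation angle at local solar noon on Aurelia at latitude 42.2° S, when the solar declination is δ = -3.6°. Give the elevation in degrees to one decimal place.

At local noon the hour angle is zero, so the zenith angle equals |φ − δ| = |-42.2° − (-3.600°)| = 38.600°.
Elevation = 90° − 38.600° = 51.4°.

51.4°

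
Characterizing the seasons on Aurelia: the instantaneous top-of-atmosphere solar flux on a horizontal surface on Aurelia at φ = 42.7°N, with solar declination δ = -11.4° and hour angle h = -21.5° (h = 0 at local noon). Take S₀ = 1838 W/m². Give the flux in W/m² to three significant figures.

986 W/m²

cos θ_z = sin φ sin δ + cos φ cos δ cos h = -0.134043 + 0.670287 = 0.536244.
Flux = S₀ · cos θ_z = 1838 × 0.536244 = 985.6 W/m².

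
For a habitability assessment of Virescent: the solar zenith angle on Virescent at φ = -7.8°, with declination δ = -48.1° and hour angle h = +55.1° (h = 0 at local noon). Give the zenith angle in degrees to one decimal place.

θ_z = 61.3°

cos θ_z = sin φ sin δ + cos φ cos δ cos h = 0.101015 + 0.378562 = 0.479577.
θ_z = arccos(0.479577) = 61.3°.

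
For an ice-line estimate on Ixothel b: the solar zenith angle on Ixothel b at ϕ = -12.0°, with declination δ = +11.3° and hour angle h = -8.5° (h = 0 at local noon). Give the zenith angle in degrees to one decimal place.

cos θ_z = sin ϕ sin δ + cos ϕ cos δ cos h = -0.040739 + 0.948650 = 0.907911.
θ_z = arccos(0.907911) = 24.8°.

θ_z = 24.8°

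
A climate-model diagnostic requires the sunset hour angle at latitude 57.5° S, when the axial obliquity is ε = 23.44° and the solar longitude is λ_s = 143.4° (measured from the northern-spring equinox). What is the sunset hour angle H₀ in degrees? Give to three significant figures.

Solar declination: sin δ = sin ε · sin λ_s = sin 23.44° × sin 143.4° = 0.23717, so δ = +13.720°.
cos H₀ = −tan φ · tan δ = −tan(-57.5°) × tan(+13.720°) = 0.3832, so H₀ = 1.1775 rad = 67.47°.

H₀ = 67.5°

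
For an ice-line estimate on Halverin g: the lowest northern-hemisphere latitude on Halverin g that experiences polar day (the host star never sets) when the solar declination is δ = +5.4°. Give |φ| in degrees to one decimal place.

|φ| = 84.6°

Polar day requires cos H₀ = −tan φ tan δ ≤ −1, i.e. tan φ tan δ ≥ 1.
The boundary is |tan φ| · |tan δ| = 1, so |φ| = 90° − |δ| = 90° − 5.4° = 84.6° in the northern hemisphere.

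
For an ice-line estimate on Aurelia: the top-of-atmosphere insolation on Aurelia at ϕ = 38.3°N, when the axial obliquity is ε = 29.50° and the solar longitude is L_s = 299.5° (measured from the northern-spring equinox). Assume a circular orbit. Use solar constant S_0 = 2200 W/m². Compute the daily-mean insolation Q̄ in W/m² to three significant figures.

Solar declination: sin δ = sin ε · sin L_s = sin 29.50° × sin 299.5° = -0.42858, so δ = -25.378°.
cos h₀ = −tan(+38.3°) tan(-25.378°) = 0.3746, h₀ = 1.1868 rad.
Bracket: h₀ sin ϕ sin δ + cos ϕ cos δ sin h₀ = 1.1868×0.61978×-0.42858 + 0.78478×0.90350×0.92718 = -0.315244 + 0.657416 = 0.342172.
Q̄ = (S_0/π) × [bracket] = (2200/π) × 0.342172 = 239.6 W/m².

Q̄ ≈ 240 W/m²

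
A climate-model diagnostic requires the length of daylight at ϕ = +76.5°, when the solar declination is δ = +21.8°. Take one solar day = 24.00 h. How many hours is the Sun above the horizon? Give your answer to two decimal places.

Sunrise equation: cos h₀ = −tan ϕ · tan δ = -1.6660 ≤ −1, so the Sun never sets (polar day) and h₀ = π.
Daylight = 2h₀/(2π) × 24.00 h = (3.1416/π) × 24.00 = 24.00 h.

24.00 h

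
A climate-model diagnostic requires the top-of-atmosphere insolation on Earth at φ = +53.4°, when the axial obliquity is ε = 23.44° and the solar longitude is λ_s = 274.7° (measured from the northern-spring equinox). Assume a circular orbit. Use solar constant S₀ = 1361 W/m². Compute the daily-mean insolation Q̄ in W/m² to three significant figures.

Solar declination: sin δ = sin ε · sin λ_s = sin 23.44° × sin 274.7° = -0.39645, so δ = -23.356°.
cos H₀ = −tan(+53.4°) tan(-23.356°) = 0.5815, H₀ = 0.9503 rad.
Bracket: H₀ sin φ sin δ + cos φ cos δ sin H₀ = 0.9503×0.80282×-0.39645 + 0.59622×0.91806×0.81357 = -0.302460 + 0.445320 = 0.142860.
Q̄ = (S₀/π) × [bracket] = (1361/π) × 0.142860 = 61.89 W/m².

Q̄ ≈ 61.9 W/m²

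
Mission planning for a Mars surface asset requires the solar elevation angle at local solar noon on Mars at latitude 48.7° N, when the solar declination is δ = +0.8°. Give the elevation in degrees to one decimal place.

At local noon the hour angle is zero, so the zenith angle equals |ϕ − δ| = |+48.7° − (+0.800°)| = 47.900°.
Elevation = 90° − 47.900° = 42.1°.

42.1°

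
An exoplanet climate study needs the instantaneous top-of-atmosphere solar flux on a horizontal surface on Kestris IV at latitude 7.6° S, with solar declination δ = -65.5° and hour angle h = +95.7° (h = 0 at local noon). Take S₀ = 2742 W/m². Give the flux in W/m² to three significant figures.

cos θ_z = sin φ sin δ + cos φ cos δ cos h = 0.120348 + -0.040825 = 0.079523.
Flux = S₀ · cos θ_z = 2742 × 0.079523 = 218.1 W/m².

218 W/m²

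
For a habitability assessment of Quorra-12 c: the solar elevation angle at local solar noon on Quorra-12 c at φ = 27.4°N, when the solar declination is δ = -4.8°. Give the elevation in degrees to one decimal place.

At local noon the hour angle is zero, so the zenith angle equals |φ − δ| = |+27.4° − (-4.800°)| = 32.200°.
Elevation = 90° − 32.200° = 57.8°.

57.8°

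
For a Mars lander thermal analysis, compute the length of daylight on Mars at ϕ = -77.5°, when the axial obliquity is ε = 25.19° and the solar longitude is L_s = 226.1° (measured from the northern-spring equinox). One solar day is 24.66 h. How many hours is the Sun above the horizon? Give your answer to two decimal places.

24.66 h

Solar declination: sin δ = sin ε · sin L_s = sin 25.19° × sin 226.1° = -0.30668, so δ = -17.859°.
Sunrise equation: cos h₀ = −tan ϕ · tan δ = -1.4534 ≤ −1, so the Sun never sets (polar day) and h₀ = π.
Daylight = 2h₀/(2π) × 24.66 h = (3.1416/π) × 24.66 = 24.66 h.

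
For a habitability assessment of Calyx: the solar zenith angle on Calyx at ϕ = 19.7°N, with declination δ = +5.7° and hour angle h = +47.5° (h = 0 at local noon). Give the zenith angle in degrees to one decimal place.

cos θ_z = sin ϕ sin δ + cos ϕ cos δ cos h = 0.033480 + 0.632903 = 0.666383.
θ_z = arccos(0.666383) = 48.2°.

θ_z = 48.2°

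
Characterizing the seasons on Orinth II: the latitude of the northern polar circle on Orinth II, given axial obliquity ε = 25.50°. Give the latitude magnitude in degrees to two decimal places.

64.50°

The polar circle is the lowest latitude that experiences at least one full rotation of continuous daylight at the northern-summer solstice; it lies at |ϕ| = 90° − ε = 90° − 25.50° = 64.50°.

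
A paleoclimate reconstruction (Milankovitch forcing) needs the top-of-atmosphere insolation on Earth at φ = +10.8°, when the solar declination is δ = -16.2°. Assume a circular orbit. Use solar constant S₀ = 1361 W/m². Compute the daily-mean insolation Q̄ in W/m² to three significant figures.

Q̄ ≈ 374 W/m²

cos H₀ = −tan(+10.8°) tan(-16.200°) = 0.0554, H₀ = 1.5153 rad.
Bracket: H₀ sin φ sin δ + cos φ cos δ sin H₀ = 1.5153×0.18738×-0.27899 + 0.98229×0.96029×0.99846 = -0.079216 + 0.941831 = 0.862615.
Q̄ = (S₀/π) × [bracket] = (1361/π) × 0.862615 = 373.7 W/m².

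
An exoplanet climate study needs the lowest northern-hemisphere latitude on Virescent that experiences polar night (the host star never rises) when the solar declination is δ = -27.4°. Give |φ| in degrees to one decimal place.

Polar night requires cos H₀ = −tan φ tan δ ≥ 1, i.e. tan φ tan δ ≤ −1.
The boundary is |tan φ| · |tan δ| = 1, so |φ| = 90° − |δ| = 90° − 27.4° = 62.6° in the northern hemisphere.

|φ| = 62.6°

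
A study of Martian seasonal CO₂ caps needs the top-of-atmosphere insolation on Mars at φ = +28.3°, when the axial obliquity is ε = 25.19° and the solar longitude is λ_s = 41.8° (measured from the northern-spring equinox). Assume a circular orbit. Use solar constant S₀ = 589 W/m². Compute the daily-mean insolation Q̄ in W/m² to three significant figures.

Solar declination: sin δ = sin ε · sin λ_s = sin 25.19° × sin 41.8° = 0.28369, so δ = +16.481°.
cos H₀ = −tan(+28.3°) tan(+16.481°) = -0.1593, H₀ = 1.7308 rad.
Bracket: H₀ sin φ sin δ + cos φ cos δ sin H₀ = 1.7308×0.47409×0.28369 + 0.88048×0.95892×0.98723 = 0.232783 + 0.833528 = 1.066311.
Q̄ = (S₀/π) × [bracket] = (589/π) × 1.066311 = 199.9 W/m².

Q̄ ≈ 200 W/m²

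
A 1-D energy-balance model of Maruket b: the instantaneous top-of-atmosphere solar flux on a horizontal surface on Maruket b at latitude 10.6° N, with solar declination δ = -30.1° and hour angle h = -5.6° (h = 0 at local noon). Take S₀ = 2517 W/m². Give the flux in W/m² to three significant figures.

1.90e+03 W/m²

cos θ_z = sin φ sin δ + cos φ cos δ cos h = -0.092254 + 0.846329 = 0.754075.
Flux = S₀ · cos θ_z = 2517 × 0.754075 = 1898 W/m².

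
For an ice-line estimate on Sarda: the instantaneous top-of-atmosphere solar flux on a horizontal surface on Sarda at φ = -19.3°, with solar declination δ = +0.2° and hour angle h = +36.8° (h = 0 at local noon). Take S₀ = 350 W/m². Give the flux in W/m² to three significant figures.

cos θ_z = sin φ sin δ + cos φ cos δ cos h = -0.001154 + 0.755726 = 0.754572.
Flux = S₀ · cos θ_z = 350 × 0.754572 = 264.1 W/m².

264 W/m²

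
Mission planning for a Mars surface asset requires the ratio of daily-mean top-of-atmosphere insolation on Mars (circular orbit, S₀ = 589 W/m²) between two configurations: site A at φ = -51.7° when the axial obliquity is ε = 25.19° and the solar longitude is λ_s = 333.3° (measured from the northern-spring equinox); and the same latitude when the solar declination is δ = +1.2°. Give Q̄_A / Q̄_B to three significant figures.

— Configuration A (φ=-51.7°):
Solar declination: sin δ = sin ε · sin λ_s = sin 25.19° × sin 333.3° = -0.19124, so δ = -11.025°.
cos H₀ = −tan(-51.7°) tan(-11.025°) = -0.2467, H₀ = 1.8201 rad.
Bracket: H₀ sin φ sin δ + cos φ cos δ sin H₀ = 1.8201×-0.78478×-0.19124 + 0.61978×0.98154×0.96909 = 0.273163 + 0.589535 = 0.862698.
Q̄ = (S₀/π) × [bracket] = (589/π) × 0.862698 = 161.74 W/m².
— Configuration B (φ=-51.7°):
cos H₀ = −tan(-51.7°) tan(+1.200°) = 0.0265, H₀ = 1.5443 rad.
Bracket: H₀ sin φ sin δ + cos φ cos δ sin H₀ = 1.5443×-0.78478×0.02094 + 0.61978×0.99978×0.99965 = -0.025378 + 0.619427 = 0.594049.
Q̄ = (S₀/π) × [bracket] = (589/π) × 0.594049 = 111.37 W/m².
Ratio Q̄_A / Q̄_B = 161.74 / 111.37 = 1.452.

Q̄_A / Q̄_B ≈ 1.45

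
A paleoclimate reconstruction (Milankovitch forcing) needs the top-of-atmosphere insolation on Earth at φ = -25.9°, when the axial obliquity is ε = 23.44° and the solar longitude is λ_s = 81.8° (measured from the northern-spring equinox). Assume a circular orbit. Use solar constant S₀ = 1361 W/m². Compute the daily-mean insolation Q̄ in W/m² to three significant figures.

Q̄ ≈ 249 W/m²

Solar declination: sin δ = sin ε · sin λ_s = sin 23.44° × sin 81.8° = 0.39372, so δ = +23.186°.
cos H₀ = −tan(-25.9°) tan(+23.186°) = 0.2080, H₀ = 1.3613 rad.
Bracket: H₀ sin φ sin δ + cos φ cos δ sin H₀ = 1.3613×-0.43680×0.39372 + 0.89956×0.91923×0.97813 = -0.234112 + 0.808818 = 0.574706.
Q̄ = (S₀/π) × [bracket] = (1361/π) × 0.574706 = 249.0 W/m².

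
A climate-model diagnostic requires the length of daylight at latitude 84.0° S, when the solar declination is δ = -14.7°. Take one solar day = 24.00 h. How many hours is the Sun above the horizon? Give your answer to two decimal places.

24.00 h

Sunrise equation: cos H₀ = −tan φ · tan δ = -2.4960 ≤ −1, so the Sun never sets (polar day) and H₀ = π.
Daylight = 2H₀/(2π) × 24.00 h = (3.1416/π) × 24.00 = 24.00 h.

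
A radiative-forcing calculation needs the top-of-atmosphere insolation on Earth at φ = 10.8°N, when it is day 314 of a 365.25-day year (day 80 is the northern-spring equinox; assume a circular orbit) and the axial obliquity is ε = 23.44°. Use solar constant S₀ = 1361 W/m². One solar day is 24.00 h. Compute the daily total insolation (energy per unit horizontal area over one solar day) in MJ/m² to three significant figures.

31.7 MJ/m²

Solar longitude: λ_s = 360° × (314 − 80)/365.25 = 230.637°.
sin δ = sin 23.44° × sin 230.637° = -0.30755, so δ = -17.911°.
cos H₀ = −tan(+10.8°) tan(-17.911°) = 0.0617, H₀ = 1.5091 rad.
Bracket: H₀ sin φ sin δ + cos φ cos δ sin H₀ = 1.5091×0.18738×-0.30755 + 0.98229×0.95153×0.99810 = -0.086967 + 0.932903 = 0.845936.
Q̄ = (S₀/π) × [bracket] = (1361/π) × 0.845936 = 366.48 W/m².
Daily total = Q̄ × 24.00 h × 3600 s/h = 366.48 × 24.00 × 3600 / 10⁶ = 31.66 MJ/m².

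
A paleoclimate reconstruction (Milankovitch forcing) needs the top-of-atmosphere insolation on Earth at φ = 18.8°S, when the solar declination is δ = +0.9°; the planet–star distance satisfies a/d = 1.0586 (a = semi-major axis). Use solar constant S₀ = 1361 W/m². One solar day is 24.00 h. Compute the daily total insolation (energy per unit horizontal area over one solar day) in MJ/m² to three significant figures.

39.4 MJ/m²

cos H₀ = −tan(-18.8°) tan(+0.900°) = 0.0053, H₀ = 1.5654 rad.
Bracket: H₀ sin φ sin δ + cos φ cos δ sin H₀ = 1.5654×-0.32227×0.01571 + 0.94665×0.99988×0.99999 = -0.007925 + 0.946527 = 0.938602.
Inverse-square distance factor (a/d)² = 1.0586² = 1.120634.
Q̄ = (S₀/π) × 1.120634 × [bracket] = (1361/π) × 1.120634 × 0.938602 = 455.67 W/m².
Daily total = Q̄ × 24.00 h × 3600 s/h = 455.67 × 24.00 × 3600 / 10⁶ = 39.37 MJ/m².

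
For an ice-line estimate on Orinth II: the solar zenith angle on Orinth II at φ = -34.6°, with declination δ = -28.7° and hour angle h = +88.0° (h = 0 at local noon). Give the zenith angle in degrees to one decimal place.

θ_z = 72.7°

cos θ_z = sin φ sin δ + cos φ cos δ cos h = 0.272692 + 0.025198 = 0.297890.
θ_z = arccos(0.297890) = 72.7°.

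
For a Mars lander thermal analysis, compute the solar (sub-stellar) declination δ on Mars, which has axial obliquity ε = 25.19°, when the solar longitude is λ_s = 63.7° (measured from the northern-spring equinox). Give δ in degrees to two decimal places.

δ = +22.43°

sin δ = sin ε · sin λ_s = sin 25.19° × sin 63.7° = 0.381564.
δ = arcsin(0.381564) = +22.43°.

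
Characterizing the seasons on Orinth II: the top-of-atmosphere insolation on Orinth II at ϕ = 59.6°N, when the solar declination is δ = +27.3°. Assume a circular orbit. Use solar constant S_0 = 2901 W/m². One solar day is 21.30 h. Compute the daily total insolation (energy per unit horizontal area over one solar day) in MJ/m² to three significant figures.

89.3 MJ/m²

cos h₀ = −tan(+59.6°) tan(+27.300°) = -0.8797, h₀ = 2.6461 rad.
Bracket: h₀ sin ϕ sin δ + cos ϕ cos δ sin h₀ = 2.6461×0.86251×0.45865 + 0.50603×0.88862×0.47546 = 1.046771 + 0.213799 = 1.260570.
Q̄ = (S_0/π) × [bracket] = (2901/π) × 1.260570 = 1164.0 W/m².
Daily total = Q̄ × 21.30 h × 3600 s/h = 1164.0 × 21.30 × 3600 / 10⁶ = 89.26 MJ/m².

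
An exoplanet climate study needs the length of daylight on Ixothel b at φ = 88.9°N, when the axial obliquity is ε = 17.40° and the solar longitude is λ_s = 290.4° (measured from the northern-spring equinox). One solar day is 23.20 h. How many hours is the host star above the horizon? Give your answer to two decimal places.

0.00 h

Solar declination: sin δ = sin ε · sin λ_s = sin 17.40° × sin 290.4° = -0.28029, so δ = -16.277°.
cos H₀ = −tan φ · tan δ = 15.2070 ≥ 1, so the host star never rises (polar night) and H₀ = 0.
Daylight = 2H₀/(2π) × 23.20 h = (0.0000/π) × 23.20 = 0.00 h.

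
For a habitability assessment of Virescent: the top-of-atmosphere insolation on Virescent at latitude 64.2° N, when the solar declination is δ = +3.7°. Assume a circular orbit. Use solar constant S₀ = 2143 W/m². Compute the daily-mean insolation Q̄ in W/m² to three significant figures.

Q̄ ≈ 361 W/m²

cos H₀ = −tan(+64.2°) tan(+3.700°) = -0.1338, H₀ = 1.7050 rad.
Bracket: H₀ sin φ sin δ + cos φ cos δ sin H₀ = 1.7050×0.90032×0.06453 + 0.43523×0.99792×0.99101 = 0.099056 + 0.430420 = 0.529476.
Q̄ = (S₀/π) × [bracket] = (2143/π) × 0.529476 = 361.2 W/m².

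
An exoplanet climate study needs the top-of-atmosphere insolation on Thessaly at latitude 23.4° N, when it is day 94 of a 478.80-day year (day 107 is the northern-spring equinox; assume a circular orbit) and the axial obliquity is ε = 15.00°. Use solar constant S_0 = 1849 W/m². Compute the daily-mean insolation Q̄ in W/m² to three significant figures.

Solar longitude: L_s = 360° × (94 − 107)/478.80 = -9.774°, i.e. -9.774° + 360° = 350.226°.
sin δ = sin 15.00° × sin 350.226° = -0.04394, so δ = -2.518°.
cos h₀ = −tan(+23.4°) tan(-2.518°) = 0.0190, h₀ = 1.5518 rad.
Bracket: h₀ sin ϕ sin δ + cos ϕ cos δ sin h₀ = 1.5518×0.39715×-0.04394 + 0.91775×0.99903×0.99982 = -0.027080 + 0.916695 = 0.889615.
Q̄ = (S_0/π) × [bracket] = (1849/π) × 0.889615 = 523.6 W/m².

Q̄ ≈ 524 W/m²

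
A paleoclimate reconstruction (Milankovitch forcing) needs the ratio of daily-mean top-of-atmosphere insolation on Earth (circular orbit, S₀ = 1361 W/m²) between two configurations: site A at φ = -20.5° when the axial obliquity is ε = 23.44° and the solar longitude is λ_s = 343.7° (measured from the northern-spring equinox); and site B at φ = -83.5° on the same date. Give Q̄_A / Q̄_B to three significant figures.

Q̄_A / Q̄_B ≈ 2.85

— Configuration A (φ=-20.5°):
Solar declination: sin δ = sin ε · sin λ_s = sin 23.44° × sin 343.7° = -0.11165, so δ = -6.410°.
cos H₀ = −tan(-20.5°) tan(-6.410°) = -0.0420, H₀ = 1.6128 rad.
Bracket: H₀ sin φ sin δ + cos φ cos δ sin H₀ = 1.6128×-0.35021×-0.11165 + 0.93667×0.99375×0.99912 = 0.063062 + 0.929997 = 0.993059.
Q̄ = (S₀/π) × [bracket] = (1361/π) × 0.993059 = 430.21 W/m².
— Configuration B (φ=-83.5°):
cos H₀ = −tan(-83.5°) tan(-6.410°) = -0.9861, H₀ = 2.9745 rad.
Bracket: H₀ sin φ sin δ + cos φ cos δ sin H₀ = 2.9745×-0.99357×-0.11165 + 0.11320×0.99375×0.16634 = 0.329968 + 0.018712 = 0.348680.
Q̄ = (S₀/π) × [bracket] = (1361/π) × 0.348680 = 151.06 W/m².
Ratio Q̄_A / Q̄_B = 430.21 / 151.06 = 2.848.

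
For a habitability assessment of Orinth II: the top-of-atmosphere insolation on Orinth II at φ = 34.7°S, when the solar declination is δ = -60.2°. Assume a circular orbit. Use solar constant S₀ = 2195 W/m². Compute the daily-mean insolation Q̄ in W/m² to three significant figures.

cos H₀ = −tan(-34.7°) tan(-60.200°) = -1.2091 ≤ −1 ⇒ polar day, H₀ = π.
Bracket: H₀ sin φ sin δ + cos φ cos δ sin H₀ = 3.1416×-0.56928×-0.86777 + 0.82214×0.49697×0.00000 = 1.551963 + 0.000000 = 1.551963.
Q̄ = (S₀/π) × [bracket] = (2195/π) × 1.551963 = 1084 W/m².

Q̄ ≈ 1.08e+03 W/m²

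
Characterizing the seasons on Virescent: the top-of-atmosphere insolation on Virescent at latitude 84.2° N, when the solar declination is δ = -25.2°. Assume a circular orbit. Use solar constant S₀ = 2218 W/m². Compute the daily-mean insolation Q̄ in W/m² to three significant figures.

cos H₀ = −tan(+84.2°) tan(-25.200°) = 4.6326 ≥ 1 ⇒ polar night, H₀ = 0 and Q̄ = 0.

Q̄ ≈ 0.00 W/m²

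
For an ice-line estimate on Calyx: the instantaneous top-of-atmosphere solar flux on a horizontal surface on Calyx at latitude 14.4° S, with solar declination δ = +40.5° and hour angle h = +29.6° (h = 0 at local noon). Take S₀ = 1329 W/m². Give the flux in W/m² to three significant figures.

cos θ_z = sin φ sin δ + cos φ cos δ cos h = -0.161511 + 0.640397 = 0.478886.
Flux = S₀ · cos θ_z = 1329 × 0.478886 = 636.4 W/m².

636 W/m²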